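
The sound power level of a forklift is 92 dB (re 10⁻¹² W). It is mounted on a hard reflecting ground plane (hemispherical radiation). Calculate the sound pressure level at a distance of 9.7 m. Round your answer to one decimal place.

64.3 dB

L_p = L_w − 10·log₁₀(2π·r²) with r = 9.7 m.
2π·r² = 591.2 m², 10·log₁₀ of that is 27.717 dB.
L_p = 92 − 27.717 = 64.28 dB.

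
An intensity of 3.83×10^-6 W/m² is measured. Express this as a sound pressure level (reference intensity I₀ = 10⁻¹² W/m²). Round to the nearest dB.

66 dB

I/I₀ = 3.83×10^-6/10⁻¹² = 3.83×10^6, and L = 10·log₁₀(I/I₀).
L = 10·(0.5832 + 6) = 65.83 dB.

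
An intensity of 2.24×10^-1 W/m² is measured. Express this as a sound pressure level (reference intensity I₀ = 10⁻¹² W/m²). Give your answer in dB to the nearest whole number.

114 dB

Dividing by I₀ shifts the exponent by 12: I/I₀ = 2.24×10^11.
L = 10·(0.3502 + 11) = 113.50 dB.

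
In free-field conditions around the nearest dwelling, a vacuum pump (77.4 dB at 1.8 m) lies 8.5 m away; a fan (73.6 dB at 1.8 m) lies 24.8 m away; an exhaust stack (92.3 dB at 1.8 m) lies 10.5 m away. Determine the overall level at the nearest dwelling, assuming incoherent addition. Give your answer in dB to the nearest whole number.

77 dB

Apply inverse-square spreading to bring every level to the receiver, then sum 10^(L/10).
vacuum pump: 77.4 − 20·log₁₀(8.5/1.8) = 77.4 − 13.48 = 63.92 dB.
fan: 73.6 − 20·log₁₀(24.8/1.8) = 73.6 − 22.78 = 50.82 dB.
exhaust stack: 92.3 − 20·log₁₀(10.5/1.8) = 92.3 − 15.32 = 76.98 dB.
Σ 10^(L/10) = 5.249e+07 → L_total = 10·log₁₀(5.249e+07) = 77.20 dB.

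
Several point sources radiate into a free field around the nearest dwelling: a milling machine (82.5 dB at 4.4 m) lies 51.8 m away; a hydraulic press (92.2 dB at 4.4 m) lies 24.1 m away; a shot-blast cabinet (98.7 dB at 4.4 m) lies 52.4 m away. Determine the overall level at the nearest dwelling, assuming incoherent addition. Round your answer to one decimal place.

Propagate each source to the receiver with L = L_ref − 20·log₁₀(r/r_ref), then add intensities.
milling machine: 82.5 − 20·log₁₀(51.8/4.4) = 82.5 − 21.42 = 61.08 dB.
hydraulic press: 92.2 − 20·log₁₀(24.1/4.4) = 92.2 − 14.77 = 77.43 dB.
shot-blast cabinet: 98.7 − 20·log₁₀(52.4/4.4) = 98.7 − 21.52 = 77.18 dB.
Σ 10^(L/10) = 1.089e+08 → L_total = 10·log₁₀(1.089e+08) = 80.37 dB.

80.4 dB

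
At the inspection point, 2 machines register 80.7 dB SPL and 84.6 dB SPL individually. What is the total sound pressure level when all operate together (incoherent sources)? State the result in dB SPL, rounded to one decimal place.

For uncorrelated sources the intensities add, so convert each level to linear form, sum, and take 10·log₁₀ of the total.
Σ 10^(L/10) = 10^(80.7/10) + 10^(84.6/10) = 4.059e+08.
L_total = 10·log₁₀(4.059e+08) = 86.08 dB SPL.

86.1 dB SPL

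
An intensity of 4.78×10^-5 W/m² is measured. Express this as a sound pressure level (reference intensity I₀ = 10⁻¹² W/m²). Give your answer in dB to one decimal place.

Dividing by I₀ shifts the exponent by 12: I/I₀ = 4.78×10^7.
L = 10·(0.6794 + 7) = 76.79 dB.

76.8 dB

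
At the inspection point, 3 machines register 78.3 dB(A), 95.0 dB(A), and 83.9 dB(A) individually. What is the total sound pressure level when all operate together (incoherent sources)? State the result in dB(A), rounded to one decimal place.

95.4 dB(A)

For uncorrelated sources the intensities add, so convert each level to linear form, sum, and take 10·log₁₀ of the total.
Σ 10^(L/10) = 10^(78.3/10) + 10^(95.0/10) + 10^(83.9/10) = 3.475e+09.
L_total = 10·log₁₀(3.475e+09) = 95.41 dB(A).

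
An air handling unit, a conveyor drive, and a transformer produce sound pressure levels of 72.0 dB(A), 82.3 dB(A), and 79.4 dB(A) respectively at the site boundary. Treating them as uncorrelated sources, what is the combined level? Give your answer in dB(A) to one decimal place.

For uncorrelated sources the intensities add, so convert each level to linear form, sum, and take 10·log₁₀ of the total.
Σ 10^(L/10) = 10^(72.0/10) + 10^(82.3/10) + 10^(79.4/10) = 2.728e+08.
L_total = 10·log₁₀(2.728e+08) = 84.36 dB(A).

84.4 dB(A)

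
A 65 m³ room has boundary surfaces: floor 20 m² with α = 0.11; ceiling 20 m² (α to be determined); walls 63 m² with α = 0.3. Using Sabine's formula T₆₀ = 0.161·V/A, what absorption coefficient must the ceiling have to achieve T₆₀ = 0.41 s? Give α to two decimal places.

0.22

A = 0.161·V/T₆₀ = 0.161·65/0.41 = 25.52 m² sabins.
Absorption from the other surfaces = 20·0.11 + 63·0.3 = 21.10 m², so the ceiling must supply 4.42 m² over 20 m².
α = 4.42/20 = 0.221.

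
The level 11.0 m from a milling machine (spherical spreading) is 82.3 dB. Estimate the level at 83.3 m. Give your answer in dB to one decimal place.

Spherical spreading from a point source gives a 20·log₁₀(r₂/r₁) drop.
L₂ = 82.3 − 20·log₁₀(83.3/11.0) = 82.3 − 17.585 = 64.71 dB.

64.7 dB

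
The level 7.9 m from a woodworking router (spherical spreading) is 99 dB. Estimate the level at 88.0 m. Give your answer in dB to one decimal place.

Spherical spreading from a point source gives a 20·log₁₀(r₂/r₁) drop.
L₂ = 99 − 20·log₁₀(88.0/7.9) = 99 − 20.937 = 78.06 dB.

78.1 dB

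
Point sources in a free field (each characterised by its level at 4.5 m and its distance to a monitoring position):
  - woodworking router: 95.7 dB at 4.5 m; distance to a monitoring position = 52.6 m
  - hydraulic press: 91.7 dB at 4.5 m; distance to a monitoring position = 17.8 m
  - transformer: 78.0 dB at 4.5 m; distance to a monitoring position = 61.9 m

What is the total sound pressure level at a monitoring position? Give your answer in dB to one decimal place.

Propagate each source to the receiver with L = L_ref − 20·log₁₀(r/r_ref), then add intensities.
woodworking router: 95.7 − 20·log₁₀(52.6/4.5) = 95.7 − 21.36 = 74.34 dB.
hydraulic press: 91.7 − 20·log₁₀(17.8/4.5) = 91.7 − 11.94 = 79.76 dB.
transformer: 78.0 − 20·log₁₀(61.9/4.5) = 78.0 − 22.77 = 55.23 dB.
Σ 10^(L/10) = 1.221e+08 → L_total = 10·log₁₀(1.221e+08) = 80.87 dB.

80.9 dB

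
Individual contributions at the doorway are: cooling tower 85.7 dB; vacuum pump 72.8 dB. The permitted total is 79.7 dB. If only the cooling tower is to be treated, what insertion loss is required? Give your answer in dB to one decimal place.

Everything except the cooling tower sums to 10^(72.8/10) = 1.905e+07 in linear terms, 72.80 dB.
The limit corresponds to 10^(79.7/10) = 9.333e+07; subtracting the fixed part leaves 7.427e+07 for the cooling tower, i.e. 78.71 dB.
So the cooling tower must be reduced from 85.7 to 78.71 dB: IL = 6.99 dB.

7.0 dB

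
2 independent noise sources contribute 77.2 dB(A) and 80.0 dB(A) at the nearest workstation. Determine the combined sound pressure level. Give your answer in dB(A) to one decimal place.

Incoherent sources combine by intensity addition: L_total = 10·log₁₀(Σ 10^(L_i/10)).
Σ 10^(L/10) = 10^(77.2/10) + 10^(80.0/10) = 1.525e+08.
L_total = 10·log₁₀(1.525e+08) = 81.83 dB(A).

81.8 dB(A)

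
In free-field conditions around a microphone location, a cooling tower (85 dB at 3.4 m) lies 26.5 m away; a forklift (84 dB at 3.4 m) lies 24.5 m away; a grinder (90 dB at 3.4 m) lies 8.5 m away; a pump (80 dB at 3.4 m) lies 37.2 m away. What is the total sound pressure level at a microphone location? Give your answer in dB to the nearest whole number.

82 dB

Apply inverse-square spreading to bring every level to the receiver, then sum 10^(L/10).
cooling tower: 85 − 20·log₁₀(26.5/3.4) = 85 − 17.84 = 67.16 dB.
forklift: 84 − 20·log₁₀(24.5/3.4) = 84 − 17.15 = 66.85 dB.
grinder: 90 − 20·log₁₀(8.5/3.4) = 90 − 7.96 = 82.04 dB.
pump: 80 − 20·log₁₀(37.2/3.4) = 80 − 20.78 = 59.22 dB.
Σ 10^(L/10) = 1.709e+08 → L_total = 10·log₁₀(1.709e+08) = 82.33 dB.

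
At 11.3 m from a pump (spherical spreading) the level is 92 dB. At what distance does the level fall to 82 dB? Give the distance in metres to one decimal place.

35.7 m

The 10.0 dB drop corresponds to a distance ratio of 10^(10.0/20) for a point source.
r₂ = 11.3·10^((92−82)/20) = 11.3·10^(10.0/20) = 35.73 m.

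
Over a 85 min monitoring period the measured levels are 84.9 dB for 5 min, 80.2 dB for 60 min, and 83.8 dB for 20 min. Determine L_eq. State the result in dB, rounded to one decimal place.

The energy average is taken in the linear domain: L_eq = 10·log₁₀[(Σ tᵢ·10^(Lᵢ/10))/T], T = 85 min.
Σ tᵢ·10^(Lᵢ/10) = 5·10^(84.9/10) + 60·10^(80.2/10) + 20·10^(83.8/10) = 1.263e+10.
L_eq = 10·log₁₀(1.263e+10/85) = 81.72 dB.

81.7 dB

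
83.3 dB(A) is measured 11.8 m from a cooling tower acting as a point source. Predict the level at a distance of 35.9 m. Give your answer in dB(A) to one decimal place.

73.6 dB(A)

For a point source, L₂ = L₁ − 20·log₁₀(r₂/r₁).
L₂ = 83.3 − 20·log₁₀(35.9/11.8) = 83.3 − 9.664 = 73.64 dB(A).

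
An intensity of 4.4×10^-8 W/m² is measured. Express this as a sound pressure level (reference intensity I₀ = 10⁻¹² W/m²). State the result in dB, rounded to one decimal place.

Dividing by I₀ shifts the exponent by 12: I/I₀ = 4.4×10^4.
L = 10·(0.6435 + 4) = 46.43 dB.

46.4 dB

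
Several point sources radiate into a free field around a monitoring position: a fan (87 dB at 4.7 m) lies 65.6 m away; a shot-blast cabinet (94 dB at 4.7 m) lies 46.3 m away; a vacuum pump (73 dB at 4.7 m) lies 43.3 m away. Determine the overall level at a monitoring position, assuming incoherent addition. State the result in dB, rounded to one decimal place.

74.6 dB

First find each source's level at the receiver (point-source: −20·log₁₀(r/r_ref)), then combine on an intensity basis.
fan: 87 − 20·log₁₀(65.6/4.7) = 87 − 22.90 = 64.10 dB.
shot-blast cabinet: 94 − 20·log₁₀(46.3/4.7) = 94 − 19.87 = 74.13 dB.
vacuum pump: 73 − 20·log₁₀(43.3/4.7) = 73 − 19.29 = 53.71 dB.
Σ 10^(L/10) = 2.869e+07 → L_total = 10·log₁₀(2.869e+07) = 74.58 dB.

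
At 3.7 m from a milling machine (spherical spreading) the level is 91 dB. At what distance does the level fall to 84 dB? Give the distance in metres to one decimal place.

8.3 m

For a point source L₁ − L₂ = 20·log₁₀(r₂/r₁), so r₂ = r₁·10^((L₁−L₂)/20).
r₂ = 3.7·10^((91−84)/20) = 3.7·10^(7.0/20) = 8.28 m.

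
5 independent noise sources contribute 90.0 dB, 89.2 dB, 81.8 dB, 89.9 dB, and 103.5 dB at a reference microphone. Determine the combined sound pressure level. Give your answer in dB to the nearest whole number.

Incoherent sources combine by intensity addition: L_total = 10·log₁₀(Σ 10^(L_i/10)).
Σ 10^(L/10) = 10^(90.0/10) + 10^(89.2/10) + 10^(81.8/10) + 10^(89.9/10) + 10^(103.5/10) = 2.535e+10.
L_total = 10·log₁₀(2.535e+10) = 104.04 dB.

104 dB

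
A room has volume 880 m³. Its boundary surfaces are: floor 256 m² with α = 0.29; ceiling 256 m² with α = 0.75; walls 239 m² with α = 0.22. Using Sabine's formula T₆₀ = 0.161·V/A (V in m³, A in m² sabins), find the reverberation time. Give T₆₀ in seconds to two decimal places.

0.44 s

Total absorption A = 256·0.29 + 256·0.75 + 239·0.22 = 318.82 m² sabins.
T₆₀ = 0.161 × 880 / 318.82 = 0.444 s.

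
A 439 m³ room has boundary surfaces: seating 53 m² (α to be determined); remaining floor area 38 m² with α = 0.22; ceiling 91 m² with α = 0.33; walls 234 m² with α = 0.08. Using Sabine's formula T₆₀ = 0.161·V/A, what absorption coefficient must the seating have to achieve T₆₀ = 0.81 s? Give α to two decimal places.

0.57

From T₆₀ = 0.161·V/A, the target T₆₀ = 0.81 s needs A = 0.161·439/0.81 = 87.26 m².
Absorption from the other surfaces = 38·0.22 + 91·0.33 + 234·0.08 = 57.11 m², so the seating must supply 30.15 m² over 53 m².
α = 30.15/53 = 0.569.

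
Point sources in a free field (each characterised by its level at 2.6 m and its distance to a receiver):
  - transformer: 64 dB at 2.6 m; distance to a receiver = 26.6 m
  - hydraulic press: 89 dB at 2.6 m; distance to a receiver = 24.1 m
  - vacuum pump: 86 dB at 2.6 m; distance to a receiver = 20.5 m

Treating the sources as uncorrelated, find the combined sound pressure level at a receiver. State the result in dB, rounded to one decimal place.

Apply inverse-square spreading to bring every level to the receiver, then sum 10^(L/10).
transformer: 64 − 20·log₁₀(26.6/2.6) = 64 − 20.20 = 43.80 dB.
hydraulic press: 89 − 20·log₁₀(24.1/2.6) = 89 − 19.34 = 69.66 dB.
vacuum pump: 86 − 20·log₁₀(20.5/2.6) = 86 − 17.94 = 68.06 dB.
Σ 10^(L/10) = 1.567e+07 → L_total = 10·log₁₀(1.567e+07) = 71.95 dB.

72.0 dB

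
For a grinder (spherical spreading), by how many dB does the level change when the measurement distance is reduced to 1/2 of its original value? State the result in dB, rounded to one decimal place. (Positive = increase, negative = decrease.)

A point source loses 6 dB per doubling of distance; generally ΔL = −20·log₁₀(r₂/r₁).
ΔL = −20·log₁₀(0.5) = +6.02 dB.

+6.0 dB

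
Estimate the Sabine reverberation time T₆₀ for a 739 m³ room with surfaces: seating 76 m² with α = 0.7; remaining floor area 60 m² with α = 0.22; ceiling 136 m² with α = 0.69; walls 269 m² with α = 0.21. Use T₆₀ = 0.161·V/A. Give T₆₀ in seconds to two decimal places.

Summing Sᵢαᵢ: 76·0.7 + 60·0.22 + 136·0.69 + 269·0.21 = 216.73 m².
T₆₀ = 0.161·V/A = 0.161·739/216.73 = 0.549 s.

0.55 s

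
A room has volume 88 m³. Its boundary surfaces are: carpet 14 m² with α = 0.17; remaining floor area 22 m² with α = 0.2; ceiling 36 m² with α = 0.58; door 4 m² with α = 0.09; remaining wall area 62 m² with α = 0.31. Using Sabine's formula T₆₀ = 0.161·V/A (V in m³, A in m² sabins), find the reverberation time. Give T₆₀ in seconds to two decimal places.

0.30 s

A = Σ Sᵢαᵢ = 14·0.17 + 22·0.2 + 36·0.58 + 4·0.09 + 62·0.31 = 47.24 m².
T₆₀ = 0.161 × 88 / 47.24 = 0.300 s.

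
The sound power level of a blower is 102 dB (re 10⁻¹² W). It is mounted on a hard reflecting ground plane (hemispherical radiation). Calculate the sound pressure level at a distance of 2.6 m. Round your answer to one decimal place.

The power spreads over a hemisphere of area 2π·r², so L_p = L_w − 10·log₁₀(2π·r²).
2π·r² = 42.47 m², 10·log₁₀ of that is 16.281 dB.
L_p = 102 − 16.281 = 85.72 dB.

85.7 dB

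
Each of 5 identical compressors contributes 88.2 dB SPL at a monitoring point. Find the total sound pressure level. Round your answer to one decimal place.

95.2 dB SPL

With 5 equal, uncorrelated contributions the intensity is 5× that of one unit, giving a rise of 10·log₁₀ 5.
L_total = 88.2 + 10·log₁₀(5) = 88.2 + 6.990 = 95.19 dB SPL.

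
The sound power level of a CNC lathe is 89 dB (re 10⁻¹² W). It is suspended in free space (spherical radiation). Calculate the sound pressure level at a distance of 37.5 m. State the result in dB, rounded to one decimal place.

L_p = L_w − 10·log₁₀(4π·r²) with r = 37.5 m.
4π·r² = 1.767e+04 m², 10·log₁₀ of that is 42.473 dB.
L_p = 89 − 42.473 = 46.53 dB.

46.5 dB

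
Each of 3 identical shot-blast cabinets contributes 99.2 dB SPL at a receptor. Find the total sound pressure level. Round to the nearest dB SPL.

104 dB SPL

L_total = L₁ + 10·log₁₀ N for N identical incoherent sources.
L_total = 99.2 + 10·log₁₀(3) = 99.2 + 4.771 = 103.97 dB SPL.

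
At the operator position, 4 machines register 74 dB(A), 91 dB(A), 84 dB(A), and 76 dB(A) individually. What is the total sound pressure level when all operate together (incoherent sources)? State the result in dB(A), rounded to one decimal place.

92.0 dB(A)

For uncorrelated sources the intensities add, so convert each level to linear form, sum, and take 10·log₁₀ of the total.
Σ 10^(L/10) = 10^(74/10) + 10^(91/10) + 10^(84/10) + 10^(76/10) = 1.575e+09.
L_total = 10·log₁₀(1.575e+09) = 91.97 dB(A).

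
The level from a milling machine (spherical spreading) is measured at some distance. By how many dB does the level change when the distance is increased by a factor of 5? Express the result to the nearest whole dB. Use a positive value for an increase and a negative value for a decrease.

-14 dB

A point source loses 6 dB per doubling of distance; generally ΔL = −20·log₁₀(r₂/r₁).
ΔL = −20·log₁₀(5) = -13.98 dB.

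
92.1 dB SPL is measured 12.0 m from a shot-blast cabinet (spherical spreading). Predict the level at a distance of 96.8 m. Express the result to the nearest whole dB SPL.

Point-source attenuation: ΔL = 20·log₁₀(r₂/r₁) = 20·log₁₀(96.8/12.0) = 18.134 dB.
L₂ = 92.1 − 20·log₁₀(96.8/12.0) = 92.1 − 18.134 = 73.97 dB SPL.

74 dB SPL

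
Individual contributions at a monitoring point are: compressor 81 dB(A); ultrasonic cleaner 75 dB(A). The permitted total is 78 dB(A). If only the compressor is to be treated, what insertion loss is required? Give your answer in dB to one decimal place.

Everything except the compressor sums to 10^(75/10) = 3.162e+07 in linear terms, 75.00 dB(A).
The limit corresponds to 10^(78/10) = 6.310e+07; subtracting the fixed part leaves 3.147e+07 for the compressor, i.e. 74.98 dB(A).
Required insertion loss = 81 − 74.98 = 6.02 dB.

6.0 dB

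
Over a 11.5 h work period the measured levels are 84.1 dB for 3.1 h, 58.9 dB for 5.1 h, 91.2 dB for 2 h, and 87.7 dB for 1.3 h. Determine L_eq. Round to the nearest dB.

86 dB

The energy average is taken in the linear domain: L_eq = 10·log₁₀[(Σ tᵢ·10^(Lᵢ/10))/T], T = 11.5 h.
Σ tᵢ·10^(Lᵢ/10) = 3.1·10^(84.1/10) + 5.1·10^(58.9/10) + 2·10^(91.2/10) + 1.3·10^(87.7/10) = 4.203e+09.
L_eq = 10·log₁₀(4.203e+09/11.5) = 85.63 dB.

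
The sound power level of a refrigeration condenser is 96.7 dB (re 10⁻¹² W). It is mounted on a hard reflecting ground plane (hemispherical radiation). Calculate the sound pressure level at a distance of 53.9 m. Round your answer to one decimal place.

54.1 dB

Free-field hemispherical radiation: L_p = L_w − 10·log₁₀(2π·r²), r = 53.9 m.
2π·r² = 1.825e+04 m², 10·log₁₀ of that is 42.614 dB.
L_p = 96.7 − 42.614 = 54.09 dB.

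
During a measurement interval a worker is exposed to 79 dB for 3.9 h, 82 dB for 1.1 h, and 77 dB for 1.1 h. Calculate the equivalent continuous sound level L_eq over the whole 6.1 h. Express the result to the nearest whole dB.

79 dB

The energy average is taken in the linear domain: L_eq = 10·log₁₀[(Σ tᵢ·10^(Lᵢ/10))/T], T = 6.1 h.
Σ tᵢ·10^(Lᵢ/10) = 3.9·10^(79/10) + 1.1·10^(82/10) + 1.1·10^(77/10) = 5.393e+08.
L_eq = 10·log₁₀(5.393e+08/6.1) = 79.46 dB.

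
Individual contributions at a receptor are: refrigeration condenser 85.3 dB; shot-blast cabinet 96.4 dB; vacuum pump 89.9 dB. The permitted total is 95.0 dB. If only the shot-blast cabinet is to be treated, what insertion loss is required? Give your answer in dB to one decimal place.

3.7 dB

The untreated sources together contribute 10^(85.3/10) + 10^(89.9/10) = 1.316e+09, i.e. 91.19 dB.
To meet 95.0 dB overall, the treated shot-blast cabinet may contribute at most 10^(95.0/10) − 1.316e+09 = 1.846e+09, i.e. 92.66 dB.
Required insertion loss = 96.4 − 92.66 = 3.74 dB.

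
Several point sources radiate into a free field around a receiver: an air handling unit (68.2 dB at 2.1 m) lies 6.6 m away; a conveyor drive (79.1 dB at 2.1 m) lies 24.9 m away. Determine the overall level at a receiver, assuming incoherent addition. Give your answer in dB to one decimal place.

Apply inverse-square spreading to bring every level to the receiver, then sum 10^(L/10).
air handling unit: 68.2 − 20·log₁₀(6.6/2.1) = 68.2 − 9.95 = 58.25 dB.
conveyor drive: 79.1 − 20·log₁₀(24.9/2.1) = 79.1 − 21.48 = 57.62 dB.
Σ 10^(L/10) = 1.247e+06 → L_total = 10·log₁₀(1.247e+06) = 60.96 dB.

61.0 dB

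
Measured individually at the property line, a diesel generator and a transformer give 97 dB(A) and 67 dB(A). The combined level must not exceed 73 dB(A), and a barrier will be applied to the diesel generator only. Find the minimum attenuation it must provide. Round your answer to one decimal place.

Fixed contribution from the other source: Σ 10^(L/10) = 10^(67/10) = 5.012e+06 (67.00 dB(A)).
To meet 73 dB(A) overall, the treated diesel generator may contribute at most 10^(73/10) − 5.012e+06 = 1.494e+07, i.e. 71.74 dB(A).
Required insertion loss = 97 − 71.74 = 25.26 dB.

25.3 dB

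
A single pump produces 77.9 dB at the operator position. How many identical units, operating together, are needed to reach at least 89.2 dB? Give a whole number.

14

N identical sources give L₁ + 10·log₁₀ N, so require 10·log₁₀ N ≥ 89.2 − 77.9 = 11.3 dB.
N ≥ 10^(11.3/10) = 13.490, so N = 14.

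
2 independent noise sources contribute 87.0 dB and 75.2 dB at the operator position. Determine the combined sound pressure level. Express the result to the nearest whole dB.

Incoherent sources combine by intensity addition: L_total = 10·log₁₀(Σ 10^(L_i/10)).
Σ 10^(L/10) = 10^(87.0/10) + 10^(75.2/10) = 5.343e+08.
L_total = 10·log₁₀(5.343e+08) = 87.28 dB.

87 dB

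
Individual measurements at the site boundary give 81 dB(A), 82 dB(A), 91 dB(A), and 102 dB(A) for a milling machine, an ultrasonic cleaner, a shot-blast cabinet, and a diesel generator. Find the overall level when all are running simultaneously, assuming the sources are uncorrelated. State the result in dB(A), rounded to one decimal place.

For uncorrelated sources the intensities add, so convert each level to linear form, sum, and take 10·log₁₀ of the total.
Σ 10^(L/10) = 10^(81/10) + 10^(82/10) + 10^(91/10) + 10^(102/10) = 1.739e+10.
L_total = 10·log₁₀(1.739e+10) = 102.40 dB(A).

102.4 dB(A)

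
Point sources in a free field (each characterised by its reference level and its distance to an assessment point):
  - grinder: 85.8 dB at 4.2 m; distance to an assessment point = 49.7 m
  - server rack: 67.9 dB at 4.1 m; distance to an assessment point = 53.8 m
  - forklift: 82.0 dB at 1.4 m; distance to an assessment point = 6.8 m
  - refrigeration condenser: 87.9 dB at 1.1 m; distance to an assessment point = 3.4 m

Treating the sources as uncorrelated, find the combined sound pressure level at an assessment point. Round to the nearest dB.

79 dB

Propagate each source to the receiver with L = L_ref − 20·log₁₀(r/r_ref), then add intensities.
grinder: 85.8 − 20·log₁₀(49.7/4.2) = 85.8 − 21.46 = 64.34 dB.
server rack: 67.9 − 20·log₁₀(53.8/4.1) = 67.9 − 22.36 = 45.54 dB.
forklift: 82.0 − 20·log₁₀(6.8/1.4) = 82.0 − 13.73 = 68.27 dB.
refrigeration condenser: 87.9 − 20·log₁₀(3.4/1.1) = 87.9 − 9.80 = 78.10 dB.
Σ 10^(L/10) = 7.401e+07 → L_total = 10·log₁₀(7.401e+07) = 78.69 dB.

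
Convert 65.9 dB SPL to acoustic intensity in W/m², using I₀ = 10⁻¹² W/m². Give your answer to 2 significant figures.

3.9e-06 W/m²

L = 10·log₁₀(I/I₀) ⇒ I = I₀·10^(L/10) = 10⁻¹² × 10^6.59.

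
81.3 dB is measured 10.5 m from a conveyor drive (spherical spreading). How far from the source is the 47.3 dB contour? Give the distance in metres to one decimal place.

526.2 m

The 34.0 dB drop corresponds to a distance ratio of 10^(34.0/20) for a point source.
r₂ = 10.5·10^((81.3−47.3)/20) = 10.5·10^(34.0/20) = 526.25 m.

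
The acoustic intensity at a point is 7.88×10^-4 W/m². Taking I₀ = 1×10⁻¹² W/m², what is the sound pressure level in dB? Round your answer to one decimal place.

89.0 dB

L = 10·log₁₀(I/I₀) = 10·log₁₀(7.88×10^-4/10⁻¹²) = 10·log₁₀(7.88×10^8).
L = 10·(0.8965 + 8) = 88.97 dB.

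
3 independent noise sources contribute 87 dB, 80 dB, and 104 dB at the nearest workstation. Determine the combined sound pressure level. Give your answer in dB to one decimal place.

For uncorrelated sources the intensities add, so convert each level to linear form, sum, and take 10·log₁₀ of the total.
Σ 10^(L/10) = 10^(87/10) + 10^(80/10) + 10^(104/10) = 2.572e+10.
L_total = 10·log₁₀(2.572e+10) = 104.10 dB.

104.1 dB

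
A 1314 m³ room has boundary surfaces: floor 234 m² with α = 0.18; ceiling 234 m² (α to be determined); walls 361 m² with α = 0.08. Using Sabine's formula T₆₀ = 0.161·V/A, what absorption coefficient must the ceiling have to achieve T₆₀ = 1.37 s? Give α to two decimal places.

A = 0.161·V/T₆₀ = 0.161·1314/1.37 = 154.42 m² sabins.
Absorption from the other surfaces = 234·0.18 + 361·0.08 = 71.00 m², so the ceiling must supply 83.42 m² over 234 m².
α = 83.42/234 = 0.356.

0.36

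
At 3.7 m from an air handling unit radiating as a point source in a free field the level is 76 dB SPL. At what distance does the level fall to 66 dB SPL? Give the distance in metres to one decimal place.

11.7 m

For a point source L₁ − L₂ = 20·log₁₀(r₂/r₁), so r₂ = r₁·10^((L₁−L₂)/20).
r₂ = 3.7·10^((76−66)/20) = 3.7·10^(10.0/20) = 11.70 m.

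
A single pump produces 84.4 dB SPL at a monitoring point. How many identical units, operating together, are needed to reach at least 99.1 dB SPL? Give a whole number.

30

The shortfall is 99.1 − 84.4 = 14.7 dB, and N units add 10·log₁₀ N, so need 10·log₁₀ N ≥ 14.7.
N ≥ 10^(14.7/10) = 29.512, so N = 30.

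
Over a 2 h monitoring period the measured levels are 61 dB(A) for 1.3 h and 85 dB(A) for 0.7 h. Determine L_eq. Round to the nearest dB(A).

Weight each interval's intensity by its duration and average over T = 2 h:
Σ tᵢ·10^(Lᵢ/10) = 1.3·10^(61/10) + 0.7·10^(85/10) = 2.230e+08.
L_eq = 10·log₁₀(2.230e+08/2) = 80.47 dB(A).

80 dB(A)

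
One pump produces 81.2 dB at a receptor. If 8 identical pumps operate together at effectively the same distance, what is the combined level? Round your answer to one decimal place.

L_total = L₁ + 10·log₁₀ N for N identical incoherent sources.
L_total = 81.2 + 10·log₁₀(8) = 81.2 + 9.031 = 90.23 dB.

90.2 dB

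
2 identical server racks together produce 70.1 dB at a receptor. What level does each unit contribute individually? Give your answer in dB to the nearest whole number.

67 dB

2 equal contributions raise the level by 10·log₁₀ 2 = 3.010 dB, so each unit alone gives 70.1 − 3.010.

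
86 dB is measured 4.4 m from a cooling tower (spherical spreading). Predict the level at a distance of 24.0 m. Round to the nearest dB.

71 dB

Point-source attenuation: ΔL = 20·log₁₀(r₂/r₁) = 20·log₁₀(24.0/4.4) = 14.735 dB.
L₂ = 86 − 20·log₁₀(24.0/4.4) = 86 − 14.735 = 71.26 dB.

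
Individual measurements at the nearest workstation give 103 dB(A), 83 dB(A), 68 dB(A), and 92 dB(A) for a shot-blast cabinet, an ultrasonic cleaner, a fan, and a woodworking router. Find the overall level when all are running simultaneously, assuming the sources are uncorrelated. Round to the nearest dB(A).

Incoherent sources combine by intensity addition: L_total = 10·log₁₀(Σ 10^(L_i/10)).
Σ 10^(L/10) = 10^(103/10) + 10^(83/10) + 10^(68/10) + 10^(92/10) = 2.174e+10.
L_total = 10·log₁₀(2.174e+10) = 103.37 dB(A).

103 dB(A)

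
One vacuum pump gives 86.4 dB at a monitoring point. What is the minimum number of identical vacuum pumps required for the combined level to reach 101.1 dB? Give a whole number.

The shortfall is 101.1 − 86.4 = 14.7 dB, and N units add 10·log₁₀ N, so need 10·log₁₀ N ≥ 14.7.
N ≥ 10^(14.7/10) = 29.512, so N = 30.

30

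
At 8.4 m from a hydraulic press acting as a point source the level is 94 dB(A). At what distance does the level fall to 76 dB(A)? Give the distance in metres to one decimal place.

The 18.0 dB drop corresponds to a distance ratio of 10^(18.0/20) for a point source.
r₂ = 8.4·10^((94−76)/20) = 8.4·10^(18.0/20) = 66.72 m.

66.7 m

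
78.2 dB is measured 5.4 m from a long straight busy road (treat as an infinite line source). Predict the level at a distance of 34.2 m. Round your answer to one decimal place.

Line-source attenuation: ΔL = 10·log₁₀(r₂/r₁) = 10·log₁₀(34.2/5.4) = 8.016 dB.
L₂ = 78.2 − 10·log₁₀(34.2/5.4) = 78.2 − 8.016 = 70.18 dB.

70.2 dB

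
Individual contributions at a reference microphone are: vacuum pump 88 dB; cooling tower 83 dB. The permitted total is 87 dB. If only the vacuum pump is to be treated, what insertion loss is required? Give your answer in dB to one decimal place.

Fixed contribution from the other source: Σ 10^(L/10) = 10^(83/10) = 1.995e+08 (83.00 dB).
To meet 87 dB overall, the treated vacuum pump may contribute at most 10^(87/10) − 1.995e+08 = 3.017e+08, i.e. 84.80 dB.
So the vacuum pump must be reduced from 88 to 84.80 dB: IL = 3.20 dB.

3.2 dB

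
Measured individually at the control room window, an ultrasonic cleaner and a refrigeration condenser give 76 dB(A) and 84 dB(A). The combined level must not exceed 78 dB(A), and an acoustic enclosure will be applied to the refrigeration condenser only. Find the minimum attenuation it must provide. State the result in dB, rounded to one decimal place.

10.3 dB

Fixed contribution from the other source: Σ 10^(L/10) = 10^(76/10) = 3.981e+07 (76.00 dB(A)).
The limit corresponds to 10^(78/10) = 6.310e+07; subtracting the fixed part leaves 2.329e+07 for the refrigeration condenser, i.e. 73.67 dB(A).
Required insertion loss = 84 − 73.67 = 10.33 dB.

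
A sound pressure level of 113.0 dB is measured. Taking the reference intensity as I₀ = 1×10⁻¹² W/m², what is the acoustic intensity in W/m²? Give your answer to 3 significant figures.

I/I₀ = 10^(113.0/10) = 1.995e+11, so I = 1.995e+11 × 10⁻¹² W/m².

0.200 W/m²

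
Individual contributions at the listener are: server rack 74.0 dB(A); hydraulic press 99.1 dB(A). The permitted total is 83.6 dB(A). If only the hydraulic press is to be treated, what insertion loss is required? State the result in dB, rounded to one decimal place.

16.0 dB

The untreated sources together contribute 10^(74.0/10) = 2.512e+07, i.e. 74.00 dB(A).
To meet 83.6 dB(A) overall, the treated hydraulic press may contribute at most 10^(83.6/10) − 2.512e+07 = 2.040e+08, i.e. 83.10 dB(A).
So the hydraulic press must be reduced from 99.1 to 83.10 dB(A): IL = 16.00 dB.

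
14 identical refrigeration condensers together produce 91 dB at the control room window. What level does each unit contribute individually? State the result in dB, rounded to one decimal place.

79.5 dB

Dividing the total intensity by 14 lowers the level by 10·log₁₀ 14 = 11.461 dB: L₁ = 91 − 11.461.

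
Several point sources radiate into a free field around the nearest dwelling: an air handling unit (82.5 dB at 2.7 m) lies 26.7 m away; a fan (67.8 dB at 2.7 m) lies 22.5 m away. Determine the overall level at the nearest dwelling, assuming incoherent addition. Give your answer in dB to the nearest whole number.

63 dB

First find each source's level at the receiver (point-source: −20·log₁₀(r/r_ref)), then combine on an intensity basis.
air handling unit: 82.5 − 20·log₁₀(26.7/2.7) = 82.5 − 19.90 = 62.60 dB.
fan: 67.8 − 20·log₁₀(22.5/2.7) = 67.8 − 18.42 = 49.38 dB.
Σ 10^(L/10) = 1.905e+06 → L_total = 10·log₁₀(1.905e+06) = 62.80 dB.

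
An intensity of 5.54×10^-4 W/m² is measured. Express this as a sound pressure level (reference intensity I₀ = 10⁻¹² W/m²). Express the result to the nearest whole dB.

L = 10·log₁₀(I/I₀) = 10·log₁₀(5.54×10^-4/10⁻¹²) = 10·log₁₀(5.54×10^8).
L = 10·(0.7435 + 8) = 87.44 dB.

87 dB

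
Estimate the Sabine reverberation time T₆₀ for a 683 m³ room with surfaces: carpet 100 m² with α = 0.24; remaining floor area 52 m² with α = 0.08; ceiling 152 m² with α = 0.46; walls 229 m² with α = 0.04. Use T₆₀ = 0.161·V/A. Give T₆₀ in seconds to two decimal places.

A = Σ Sᵢαᵢ = 100·0.24 + 52·0.08 + 152·0.46 + 229·0.04 = 107.24 m².
T₆₀ = 0.161 × 683 / 107.24 = 1.025 s.

1.03 s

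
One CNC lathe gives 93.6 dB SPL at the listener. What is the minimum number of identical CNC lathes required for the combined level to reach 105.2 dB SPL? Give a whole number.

The shortfall is 105.2 − 93.6 = 11.6 dB, and N units add 10·log₁₀ N, so need 10·log₁₀ N ≥ 11.6.
N ≥ 10^(11.6/10) = 14.454, so N = 15.

15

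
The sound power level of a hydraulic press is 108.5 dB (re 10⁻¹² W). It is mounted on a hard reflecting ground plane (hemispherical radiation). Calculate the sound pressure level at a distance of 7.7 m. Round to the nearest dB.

Free-field hemispherical radiation: L_p = L_w − 10·log₁₀(2π·r²), r = 7.7 m.
2π·r² = 372.5 m², 10·log₁₀ of that is 25.712 dB.
L_p = 108.5 − 25.712 = 82.79 dB.

83 dB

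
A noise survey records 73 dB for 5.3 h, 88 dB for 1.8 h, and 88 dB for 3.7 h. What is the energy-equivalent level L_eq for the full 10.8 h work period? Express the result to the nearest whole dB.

85 dB

The energy average is taken in the linear domain: L_eq = 10·log₁₀[(Σ tᵢ·10^(Lᵢ/10))/T], T = 10.8 h.
Σ tᵢ·10^(Lᵢ/10) = 5.3·10^(73/10) + 1.8·10^(88/10) + 3.7·10^(88/10) = 3.576e+09.
L_eq = 10·log₁₀(3.576e+09/10.8) = 85.20 dB.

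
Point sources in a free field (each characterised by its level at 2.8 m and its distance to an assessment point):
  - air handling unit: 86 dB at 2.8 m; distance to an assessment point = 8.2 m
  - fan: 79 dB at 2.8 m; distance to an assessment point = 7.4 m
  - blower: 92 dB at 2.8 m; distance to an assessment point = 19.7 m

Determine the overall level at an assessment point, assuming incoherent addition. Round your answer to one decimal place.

79.5 dB

First find each source's level at the receiver (point-source: −20·log₁₀(r/r_ref)), then combine on an intensity basis.
air handling unit: 86 − 20·log₁₀(8.2/2.8) = 86 − 9.33 = 76.67 dB.
fan: 79 − 20·log₁₀(7.4/2.8) = 79 − 8.44 = 70.56 dB.
blower: 92 − 20·log₁₀(19.7/2.8) = 92 − 16.95 = 75.05 dB.
Σ 10^(L/10) = 8.981e+07 → L_total = 10·log₁₀(8.981e+07) = 79.53 dB.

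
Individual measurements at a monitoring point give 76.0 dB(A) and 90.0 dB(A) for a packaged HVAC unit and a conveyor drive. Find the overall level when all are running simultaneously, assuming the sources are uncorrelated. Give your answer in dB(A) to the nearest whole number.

For uncorrelated sources the intensities add, so convert each level to linear form, sum, and take 10·log₁₀ of the total.
Σ 10^(L/10) = 10^(76.0/10) + 10^(90.0/10) = 1.040e+09.
L_total = 10·log₁₀(1.040e+09) = 90.17 dB(A).

90 dB(A)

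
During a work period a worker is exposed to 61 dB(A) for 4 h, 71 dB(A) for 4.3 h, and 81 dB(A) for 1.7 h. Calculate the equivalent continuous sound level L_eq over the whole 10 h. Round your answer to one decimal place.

74.4 dB(A)

The energy average is taken in the linear domain: L_eq = 10·log₁₀[(Σ tᵢ·10^(Lᵢ/10))/T], T = 10 h.
Σ tᵢ·10^(Lᵢ/10) = 4·10^(61/10) + 4.3·10^(71/10) + 1.7·10^(81/10) = 2.732e+08.
L_eq = 10·log₁₀(2.732e+08/10) = 74.36 dB(A).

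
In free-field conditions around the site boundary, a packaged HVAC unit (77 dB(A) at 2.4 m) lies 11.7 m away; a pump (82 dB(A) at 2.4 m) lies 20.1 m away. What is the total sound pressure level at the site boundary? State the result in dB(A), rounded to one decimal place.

66.4 dB(A)

Propagate each source to the receiver with L = L_ref − 20·log₁₀(r/r_ref), then add intensities.
packaged HVAC unit: 77 − 20·log₁₀(11.7/2.4) = 77 − 13.76 = 63.24 dB(A).
pump: 82 − 20·log₁₀(20.1/2.4) = 82 − 18.46 = 63.54 dB(A).
Σ 10^(L/10) = 4.368e+06 → L_total = 10·log₁₀(4.368e+06) = 66.40 dB(A).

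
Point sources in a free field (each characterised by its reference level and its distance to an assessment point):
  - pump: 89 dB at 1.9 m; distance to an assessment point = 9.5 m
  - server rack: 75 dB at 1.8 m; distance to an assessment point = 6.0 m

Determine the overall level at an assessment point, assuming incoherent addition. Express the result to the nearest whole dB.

First find each source's level at the receiver (point-source: −20·log₁₀(r/r_ref)), then combine on an intensity basis.
pump: 89 − 20·log₁₀(9.5/1.9) = 89 − 13.98 = 75.02 dB.
server rack: 75 − 20·log₁₀(6.0/1.8) = 75 − 10.46 = 64.54 dB.
Σ 10^(L/10) = 3.462e+07 → L_total = 10·log₁₀(3.462e+07) = 75.39 dB.

75 dB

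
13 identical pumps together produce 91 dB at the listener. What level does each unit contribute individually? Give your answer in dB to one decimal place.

79.9 dB

13 equal contributions raise the level by 10·log₁₀ 13 = 11.139 dB, so each unit alone gives 91 − 11.139.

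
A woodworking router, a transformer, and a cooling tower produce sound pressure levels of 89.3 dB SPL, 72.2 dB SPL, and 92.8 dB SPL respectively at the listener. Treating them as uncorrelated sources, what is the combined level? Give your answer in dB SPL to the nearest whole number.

94 dB SPL

For uncorrelated sources the intensities add, so convert each level to linear form, sum, and take 10·log₁₀ of the total.
Σ 10^(L/10) = 10^(89.3/10) + 10^(72.2/10) + 10^(92.8/10) = 2.773e+09.
L_total = 10·log₁₀(2.773e+09) = 94.43 dB SPL.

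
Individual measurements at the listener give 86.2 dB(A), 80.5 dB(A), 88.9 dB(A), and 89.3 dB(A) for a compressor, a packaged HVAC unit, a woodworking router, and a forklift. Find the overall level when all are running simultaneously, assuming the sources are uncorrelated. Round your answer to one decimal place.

93.3 dB(A)

Incoherent sources combine by intensity addition: L_total = 10·log₁₀(Σ 10^(L_i/10)).
Σ 10^(L/10) = 10^(86.2/10) + 10^(80.5/10) + 10^(88.9/10) + 10^(89.3/10) = 2.156e+09.
L_total = 10·log₁₀(2.156e+09) = 93.34 dB(A).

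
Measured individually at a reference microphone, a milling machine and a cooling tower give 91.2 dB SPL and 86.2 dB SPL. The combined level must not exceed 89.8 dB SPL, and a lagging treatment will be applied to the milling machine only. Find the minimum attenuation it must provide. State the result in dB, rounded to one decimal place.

3.9 dB

Fixed contribution from the other source: Σ 10^(L/10) = 10^(86.2/10) = 4.169e+08 (86.20 dB SPL).
To meet 89.8 dB SPL overall, the treated milling machine may contribute at most 10^(89.8/10) − 4.169e+08 = 5.381e+08, i.e. 87.31 dB SPL.
Required insertion loss = 91.2 − 87.31 = 3.89 dB.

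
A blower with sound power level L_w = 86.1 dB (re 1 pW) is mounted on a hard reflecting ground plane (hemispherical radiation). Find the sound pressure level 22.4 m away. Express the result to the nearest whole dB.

Free-field hemispherical radiation: L_p = L_w − 10·log₁₀(2π·r²), r = 22.4 m.
2π·r² = 3153 m², 10·log₁₀ of that is 34.987 dB.
L_p = 86.1 − 34.987 = 51.11 dB.

51 dB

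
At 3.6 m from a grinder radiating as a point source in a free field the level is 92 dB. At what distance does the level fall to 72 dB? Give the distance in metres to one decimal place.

36.0 m

For a point source L₁ − L₂ = 20·log₁₀(r₂/r₁), so r₂ = r₁·10^((L₁−L₂)/20).
r₂ = 3.6·10^((92−72)/20) = 3.6·10^(20.0/20) = 36.00 m.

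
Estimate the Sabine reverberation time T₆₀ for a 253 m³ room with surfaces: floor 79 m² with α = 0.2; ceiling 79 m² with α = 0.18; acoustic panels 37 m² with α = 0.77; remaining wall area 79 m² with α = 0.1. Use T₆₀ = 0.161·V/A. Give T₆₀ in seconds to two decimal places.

Summing Sᵢαᵢ: 79·0.2 + 79·0.18 + 37·0.77 + 79·0.1 = 66.41 m².
T₆₀ = 0.161 × 253 / 66.41 = 0.613 s.

0.61 s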